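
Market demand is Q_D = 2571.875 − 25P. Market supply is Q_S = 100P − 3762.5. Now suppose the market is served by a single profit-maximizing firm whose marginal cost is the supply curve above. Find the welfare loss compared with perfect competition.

In inverse form: demand P = 102.875 − 0.04Q, supply P = 37.625 + 0.01Q.
Competitive equilibrium: 102.875 − 0.04Q = 37.625 + 0.01Q → Q* = 1305, P* = 50.675.
Marginal revenue: MR = 102.875 − 0.08Q. Set MR = MC: 102.875 − 0.08Q = 37.625 + 0.01Q → Q_m = 725.
Price P_m = 102.875 − 0.04·725 = 73.875; MC(Q_m) = 37.625 + 0.01·725 = 44.875.
Competitive Q* = 1305, so ΔQ = 580; wedge = 73.875 − 44.875 = 29.
DWL = ½ × 580 × 29 = 8410.

8410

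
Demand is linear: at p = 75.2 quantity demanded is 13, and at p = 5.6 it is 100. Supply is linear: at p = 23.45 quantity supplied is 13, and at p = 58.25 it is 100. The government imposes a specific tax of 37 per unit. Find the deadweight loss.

570.42

Demand slope = (5.6 − 75.2)/(100 − 13) = −0.8, so p = 85.6 − 0.8q.
Supply slope = (58.25 − 23.45)/(100 − 13) = 0.4, so p = 18.25 + 0.4q.
Competitive equilibrium: 85.6 − 0.8q = 18.25 + 0.4q → q* = 56.125, p* = 40.7.
With the tax, the buyer price exceeds the seller price by 37: (85.6 − 0.8q) − (18.25 + 0.4q) = 37 → q' = 25.2917.
Δq = 56.125 − 25.2917 = 30.8333; the wedge equals the tax, 37.
DWL = ½ × 30.8333 × 37 = 570.42.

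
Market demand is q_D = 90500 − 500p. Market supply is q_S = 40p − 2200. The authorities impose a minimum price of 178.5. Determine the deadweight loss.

157593.75

In inverse form: demand p = 181 − 0.002q, supply p = 55 + 0.025q.
Competitive equilibrium: 181 − 0.002q = 55 + 0.025q → q* = 4666.6667, p* = 171.6667.
At the floor p = 178.5, quantity demanded = (181 − 178.5)/0.002 = 1250.
Sellers' marginal cost at q' = 1250: 55 + 0.025·1250 = 86.25.
Δq = 4666.6667 − 1250 = 3416.6667; wedge = 178.5 − 86.25 = 92.25.
Welfare loss = ½ × 3416.6667 × 92.25 = 157593.75.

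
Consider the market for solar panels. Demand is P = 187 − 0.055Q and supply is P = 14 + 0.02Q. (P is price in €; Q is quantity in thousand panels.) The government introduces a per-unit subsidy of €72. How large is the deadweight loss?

Competitive equilibrium: 187 − 0.055Q = 14 + 0.02Q → Q* = 2306.6667, P* = 60.1333.
The subsidy lowers effective supply by 72: P = 0.02Q − 58.
New quantity: 187 − 0.055Q = 0.02Q − 58 → Q' = 3266.6667.
Overproduction ΔQ = 3266.6667 − 2306.6667 = 960; wedge = subsidy = 72.
DWL = ½ × 960 × 72 = €34560 thousand.

€34560 thousand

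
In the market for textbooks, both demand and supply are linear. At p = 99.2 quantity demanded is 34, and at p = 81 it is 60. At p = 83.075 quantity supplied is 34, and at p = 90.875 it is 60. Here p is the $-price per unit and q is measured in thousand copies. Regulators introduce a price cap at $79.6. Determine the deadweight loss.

Demand slope = (81 − 99.2)/(60 − 34) = −0.7, so p = 123 − 0.7q.
Supply slope = (90.875 − 83.075)/(60 − 34) = 0.3, so p = 72.875 + 0.3q.
Competitive equilibrium: 123 − 0.7q = 72.875 + 0.3q → q* = 50.125, p* = 87.9125.
At the ceiling p = 79.6, quantity supplied = (79.6 − 72.875)/0.3 = 22.41667.
Willingness to pay at q' = 22.41667: 123 − 0.7·22.41667 = 107.30833.
Δq = 50.125 − 22.41667 = 27.70833; wedge = 107.30833 − 79.6 = 27.70833.
DWL = ½ × 27.70833 × 27.70833 = $383.88 thousand.

$383.88 thousand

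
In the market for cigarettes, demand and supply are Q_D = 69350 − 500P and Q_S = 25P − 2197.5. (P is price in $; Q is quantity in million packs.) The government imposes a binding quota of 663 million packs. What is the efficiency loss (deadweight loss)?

$6272.45 million

In inverse form: demand P = 138.7 − 0.002Q, supply P = 87.9 + 0.04Q.
Competitive equilibrium: 138.7 − 0.002Q = 87.9 + 0.04Q → Q* = 1209.5238, P* = 136.281.
At Q = 663: demand price = 138.7 − 0.002·663 = 137.374; supply price = 87.9 + 0.04·663 = 114.42.
ΔQ = 1209.5238 − 663 = 546.5238; wedge = 137.374 − 114.42 = 22.954.
Welfare loss = ½ × 546.5238 × 22.954 = $6272.45 million.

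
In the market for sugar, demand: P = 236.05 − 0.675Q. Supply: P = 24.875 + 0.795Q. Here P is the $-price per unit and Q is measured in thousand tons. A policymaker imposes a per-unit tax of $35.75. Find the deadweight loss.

Competitive equilibrium: 236.05 − 0.675Q = 24.875 + 0.795Q → Q* = 143.6565, P* = 139.0819.
With the tax, the buyer price exceeds the seller price by 35.75: (236.05 − 0.675Q) − (24.875 + 0.795Q) = 35.75 → Q' = 119.3367.
ΔQ = 143.6565 − 119.3367 = 24.3198; the wedge equals the tax, 35.75.
Deadweight loss = ½ × 24.3198 × 35.75 = $434.72 thousand.

$434.72 thousand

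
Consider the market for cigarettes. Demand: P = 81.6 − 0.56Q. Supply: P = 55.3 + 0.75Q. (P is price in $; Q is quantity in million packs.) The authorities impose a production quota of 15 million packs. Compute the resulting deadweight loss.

$16.88 million

Competitive equilibrium: 81.6 − 0.56Q = 55.3 + 0.75Q → Q* = 20.0763, P* = 70.3573.
At Q = 15: demand price = 81.6 − 0.56·15 = 73.2; supply price = 55.3 + 0.75·15 = 66.55.
ΔQ = 20.0763 − 15 = 5.0763; wedge = 73.2 − 66.55 = 6.65.
Welfare loss = ½ × 5.0763 × 6.65 = $16.88 million.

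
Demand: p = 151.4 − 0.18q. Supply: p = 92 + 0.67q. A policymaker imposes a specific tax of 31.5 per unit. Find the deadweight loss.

Competitive equilibrium: 151.4 − 0.18q = 92 + 0.67q → q* = 69.8824, p* = 138.8212.
With the tax, the buyer price exceeds the seller price by 31.5: (151.4 − 0.18q) − (92 + 0.67q) = 31.5 → q' = 32.8235.
Δq = 69.8824 − 32.8235 = 37.0589; the wedge equals the tax, 31.5.
DWL = ½ × 37.0589 × 31.5 = 583.68.

583.68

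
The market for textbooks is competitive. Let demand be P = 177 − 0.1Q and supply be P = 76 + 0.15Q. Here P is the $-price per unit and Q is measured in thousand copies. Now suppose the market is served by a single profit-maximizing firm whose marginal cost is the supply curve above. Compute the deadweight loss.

$1665.47 thousand

Competitive equilibrium: 177 − 0.1Q = 76 + 0.15Q → Q* = 404, P* = 136.6.
Marginal revenue: MR = 177 − 0.2Q. Set MR = MC: 177 − 0.2Q = 76 + 0.15Q → Q_m = 288.5714.
Price P_m = 177 − 0.1·288.5714 = 148.1429; MC(Q_m) = 76 + 0.15·288.5714 = 119.2857.
Competitive Q* = 404, so ΔQ = 115.4286; wedge = 148.1429 − 119.2857 = 28.8572.
DWL = ½ × 115.4286 × 28.8572 = $1665.47 thousand.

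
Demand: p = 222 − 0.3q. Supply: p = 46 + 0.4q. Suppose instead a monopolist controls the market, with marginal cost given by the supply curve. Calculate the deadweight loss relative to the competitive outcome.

Competitive equilibrium: 222 − 0.3q = 46 + 0.4q → q* = 251.42857, p* = 146.57143.
Marginal revenue: MR = 222 − 0.6q. Set MR = MC: 222 − 0.6q = 46 + 0.4q → q_m = 176.
Price p_m = 222 − 0.3·176 = 169.2; MC(q_m) = 46 + 0.4·176 = 116.4.
Competitive q* = 251.42857, so Δq = 75.42857; wedge = 169.2 − 116.4 = 52.8.
DWL = ½ × 75.42857 × 52.8 = 1991.31.

1991.31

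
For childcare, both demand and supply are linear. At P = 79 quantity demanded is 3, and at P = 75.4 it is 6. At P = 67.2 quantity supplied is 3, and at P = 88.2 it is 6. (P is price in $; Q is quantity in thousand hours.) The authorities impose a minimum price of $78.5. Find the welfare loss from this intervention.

$4.29 thousand

Demand slope = (75.4 − 79)/(6 − 3) = −1.2, so P = 82.6 − 1.2Q.
Supply slope = (88.2 − 67.2)/(6 − 3) = 7, so P = 46.2 + 7Q.
Competitive equilibrium: 82.6 − 1.2Q = 46.2 + 7Q → Q* = 4.439, P* = 77.2732.
At the floor P = 78.5, quantity demanded = (82.6 − 78.5)/1.2 = 3.4167.
Sellers' marginal cost at Q' = 3.4167: 46.2 + 7·3.4167 = 70.1169.
ΔQ = 4.439 − 3.4167 = 1.0223; wedge = 78.5 − 70.1169 = 8.3831.
Welfare loss = ½ × 1.0223 × 8.3831 = $4.29 thousand.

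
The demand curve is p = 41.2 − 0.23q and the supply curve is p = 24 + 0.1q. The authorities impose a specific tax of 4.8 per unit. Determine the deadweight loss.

Competitive equilibrium: 41.2 − 0.23q = 24 + 0.1q → q* = 52.1212, p* = 29.2121.
With the tax, the buyer price exceeds the seller price by 4.8: (41.2 − 0.23q) − (24 + 0.1q) = 4.8 → q' = 37.5758.
Δq = 52.1212 − 37.5758 = 14.5454; the wedge equals the tax, 4.8.
DWL = ½ × 14.5454 × 4.8 = 34.91.

34.91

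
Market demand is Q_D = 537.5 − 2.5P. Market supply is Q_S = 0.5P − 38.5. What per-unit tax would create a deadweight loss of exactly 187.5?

In inverse form: demand P = 215 − 0.4Q, supply P = 77 + 2Q.
Competitive equilibrium: 215 − 0.4Q = 77 + 2Q → Q* = 57.5, P* = 192.
A tax t gives ΔQ = t/2.4 and wedge t, so DWL = t²/4.8.
t²/4.8 = 187.5 → t² = 900 → t = 30.

30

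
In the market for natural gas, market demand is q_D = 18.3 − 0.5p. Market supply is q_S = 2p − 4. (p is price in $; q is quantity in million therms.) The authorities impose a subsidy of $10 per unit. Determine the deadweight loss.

In inverse form: demand p = 36.6 − 2q, supply p = 2 + 0.5q.
Competitive equilibrium: 36.6 − 2q = 2 + 0.5q → q* = 13.84, p* = 8.92.
The subsidy lowers effective supply by 10: p = 0.5q − 8.
New quantity: 36.6 − 2q = 0.5q − 8 → q' = 17.84.
Overproduction Δq = 17.84 − 13.84 = 4; wedge = subsidy = 10.
Welfare loss = ½ × 4 × 10 = $20 million.

$20 million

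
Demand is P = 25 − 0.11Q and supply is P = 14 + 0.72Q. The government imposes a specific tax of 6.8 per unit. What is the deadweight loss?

Competitive equilibrium: 25 − 0.11Q = 14 + 0.72Q → Q* = 13.253, P* = 23.5422.
With the tax, the buyer price exceeds the seller price by 6.8: (25 − 0.11Q) − (14 + 0.72Q) = 6.8 → Q' = 5.0602.
ΔQ = 13.253 − 5.0602 = 8.1928; the wedge equals the tax, 6.8.
Welfare loss = ½ × 8.1928 × 6.8 = 27.86.

27.86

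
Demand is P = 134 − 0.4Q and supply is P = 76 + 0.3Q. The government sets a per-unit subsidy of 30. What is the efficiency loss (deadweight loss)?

642.86

Competitive equilibrium: 134 − 0.4Q = 76 + 0.3Q → Q* = 82.8571, P* = 100.8571.
The subsidy lowers effective supply by 30: P = 46 + 0.3Q.
New quantity: 134 − 0.4Q = 46 + 0.3Q → Q' = 125.7143.
Overproduction ΔQ = 125.7143 − 82.8571 = 42.8572; wedge = subsidy = 30.
Welfare loss = ½ × 42.8572 × 30 = 642.86.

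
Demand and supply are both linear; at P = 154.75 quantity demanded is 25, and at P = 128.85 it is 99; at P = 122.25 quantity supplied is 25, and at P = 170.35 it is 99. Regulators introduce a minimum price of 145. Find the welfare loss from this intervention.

10.78

Demand slope = (128.85 − 154.75)/(99 − 25) = −0.35, so P = 163.5 − 0.35Q.
Supply slope = (170.35 − 122.25)/(99 − 25) = 0.65, so P = 106 + 0.65Q.
Competitive equilibrium: 163.5 − 0.35Q = 106 + 0.65Q → Q* = 57.5, P* = 143.375.
At the floor P = 145, quantity demanded = (163.5 − 145)/0.35 = 52.8571.
Sellers' marginal cost at Q' = 52.8571: 106 + 0.65·52.8571 = 140.3571.
ΔQ = 57.5 − 52.8571 = 4.6429; wedge = 145 − 140.3571 = 4.6429.
The triangle = ½ × 4.6429 × 4.6429 = 10.78.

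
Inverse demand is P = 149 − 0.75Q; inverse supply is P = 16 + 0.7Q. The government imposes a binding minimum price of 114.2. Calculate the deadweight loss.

Competitive equilibrium: 149 − 0.75Q = 16 + 0.7Q → Q* = 91.7241, P* = 80.2069.
At the floor P = 114.2, quantity demanded = (149 − 114.2)/0.75 = 46.4.
Sellers' marginal cost at Q' = 46.4: 16 + 0.7·46.4 = 48.48.
ΔQ = 91.7241 − 46.4 = 45.3241; wedge = 114.2 − 48.48 = 65.72.
DWL = ½ × 45.3241 × 65.72 = 1489.35.

1489.35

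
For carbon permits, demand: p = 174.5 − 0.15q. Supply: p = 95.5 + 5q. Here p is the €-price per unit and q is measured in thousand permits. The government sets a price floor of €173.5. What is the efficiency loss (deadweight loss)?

Competitive equilibrium: 174.5 − 0.15q = 95.5 + 5q → q* = 15.3398, p* = 172.199.
At the floor p = 173.5, quantity demanded = (174.5 − 173.5)/0.15 = 6.6667.
Sellers' marginal cost at q' = 6.6667: 95.5 + 5·6.6667 = 128.8335.
Δq = 15.3398 − 6.6667 = 8.6731; wedge = 173.5 − 128.8335 = 44.6665.
DWL = ½ × 8.6731 × 44.6665 = €193.70 thousand.

€193.70 thousand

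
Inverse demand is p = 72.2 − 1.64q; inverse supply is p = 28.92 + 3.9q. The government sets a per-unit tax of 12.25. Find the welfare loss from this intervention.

Competitive equilibrium: 72.2 − 1.64q = 28.92 + 3.9q → q* = 7.8123, p* = 59.3879.
With the tax, the buyer price exceeds the seller price by 12.25: (72.2 − 1.64q) − (28.92 + 3.9q) = 12.25 → q' = 5.6011.
Δq = 7.8123 − 5.6011 = 2.2112; the wedge equals the tax, 12.25.
Deadweight loss = ½ × 2.2112 × 12.25 = 13.54.

13.54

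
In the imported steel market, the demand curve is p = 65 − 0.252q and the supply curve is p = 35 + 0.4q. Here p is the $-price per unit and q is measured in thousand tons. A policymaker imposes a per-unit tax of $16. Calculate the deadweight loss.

Competitive equilibrium: 65 − 0.252q = 35 + 0.4q → q* = 46.0123, p* = 53.4049.
With the tax, the buyer price exceeds the seller price by 16: (65 − 0.252q) − (35 + 0.4q) = 16 → q' = 21.4724.
Δq = 46.0123 − 21.4724 = 24.5399; the wedge equals the tax, 16.
DWL = ½ × 24.5399 × 16 = $196.32 thousand.

$196.32 thousand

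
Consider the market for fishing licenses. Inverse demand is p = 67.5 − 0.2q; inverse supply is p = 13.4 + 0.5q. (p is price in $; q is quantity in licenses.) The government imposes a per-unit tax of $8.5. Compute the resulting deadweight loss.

Competitive equilibrium: 67.5 − 0.2q = 13.4 + 0.5q → q* = 77.2857, p* = 52.0429.
With the tax, the buyer price exceeds the seller price by 8.5: (67.5 − 0.2q) − (13.4 + 0.5q) = 8.5 → q' = 65.1429.
Δq = 77.2857 − 65.1429 = 12.1428; the wedge equals the tax, 8.5.
Deadweight loss = ½ × 12.1428 × 8.5 = $51.61.

$51.61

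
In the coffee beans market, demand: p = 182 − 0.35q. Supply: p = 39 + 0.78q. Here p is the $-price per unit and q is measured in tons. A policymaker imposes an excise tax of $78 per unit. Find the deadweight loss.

Competitive equilibrium: 182 − 0.35q = 39 + 0.78q → q* = 126.5487, p* = 137.708.
With the tax, the buyer price exceeds the seller price by 78: (182 − 0.35q) − (39 + 0.78q) = 78 → q' = 57.5221.
Δq = 126.5487 − 57.5221 = 69.0266; the wedge equals the tax, 78.
The triangle = ½ × 69.0266 × 78 = $2692.04.

$2692.04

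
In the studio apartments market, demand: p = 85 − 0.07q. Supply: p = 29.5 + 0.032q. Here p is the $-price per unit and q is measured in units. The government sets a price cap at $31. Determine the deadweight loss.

$12609.76

Competitive equilibrium: 85 − 0.07q = 29.5 + 0.032q → q* = 544.11765, p* = 46.91176.
At the ceiling p = 31, quantity supplied = (31 − 29.5)/0.032 = 46.875.
Willingness to pay at q' = 46.875: 85 − 0.07·46.875 = 81.71875.
Δq = 544.11765 − 46.875 = 497.24265; wedge = 81.71875 − 31 = 50.71875.
DWL = ½ × 497.24265 × 50.71875 = $12609.76.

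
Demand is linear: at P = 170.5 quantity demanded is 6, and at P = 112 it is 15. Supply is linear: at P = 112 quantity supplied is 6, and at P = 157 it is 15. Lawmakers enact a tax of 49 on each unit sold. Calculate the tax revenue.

Demand slope = (112 − 170.5)/(15 − 6) = −6.5, so P = 209.5 − 6.5Q.
Supply slope = (157 − 112)/(15 − 6) = 5, so P = 82 + 5Q.
Competitive equilibrium: 209.5 − 6.5Q = 82 + 5Q → Q* = 11.087, P* = 137.4348.
With the tax, the buyer price exceeds the seller price by 49: (209.5 − 6.5Q) − (82 + 5Q) = 49 → Q' = 6.8261.
Tax revenue = 49 × 6.8261 = 334.48.

334.48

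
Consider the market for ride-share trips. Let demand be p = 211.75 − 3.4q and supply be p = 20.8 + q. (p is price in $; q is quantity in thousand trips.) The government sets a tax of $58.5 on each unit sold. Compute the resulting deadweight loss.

$388.89 thousand

Competitive equilibrium: 211.75 − 3.4q = 20.8 + q → q* = 43.3977, p* = 64.1977.
With the tax, the buyer price exceeds the seller price by 58.5: (211.75 − 3.4q) − (20.8 + q) = 58.5 → q' = 30.1023.
Δq = 43.3977 − 30.1023 = 13.2954; the wedge equals the tax, 58.5.
The triangle = ½ × 13.2954 × 58.5 = $388.89 thousand.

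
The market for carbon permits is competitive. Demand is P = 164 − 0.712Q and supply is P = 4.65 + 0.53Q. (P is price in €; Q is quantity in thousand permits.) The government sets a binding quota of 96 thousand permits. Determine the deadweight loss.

Competitive equilibrium: 164 − 0.712Q = 4.65 + 0.53Q → Q* = 128.3011, P* = 72.6496.
At Q = 96: demand price = 164 − 0.712·96 = 95.648; supply price = 4.65 + 0.53·96 = 55.53.
ΔQ = 128.3011 − 96 = 32.3011; wedge = 95.648 − 55.53 = 40.118.
DWL = ½ × 32.3011 × 40.118 = €647.93 thousand.

€647.93 thousand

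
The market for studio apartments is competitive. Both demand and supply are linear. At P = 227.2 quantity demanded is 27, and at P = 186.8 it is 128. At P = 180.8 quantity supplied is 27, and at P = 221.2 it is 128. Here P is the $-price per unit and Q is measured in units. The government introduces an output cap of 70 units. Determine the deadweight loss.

Demand slope = (186.8 − 227.2)/(128 − 27) = −0.4, so P = 238 − 0.4Q.
Supply slope = (221.2 − 180.8)/(128 − 27) = 0.4, so P = 170 + 0.4Q.
Competitive equilibrium: 238 − 0.4Q = 170 + 0.4Q → Q* = 85, P* = 204.
At Q = 70: demand price = 238 − 0.4·70 = 210; supply price = 170 + 0.4·70 = 198.
ΔQ = 85 − 70 = 15; wedge = 210 − 198 = 12.
The triangle = ½ × 15 × 12 = $90.

$90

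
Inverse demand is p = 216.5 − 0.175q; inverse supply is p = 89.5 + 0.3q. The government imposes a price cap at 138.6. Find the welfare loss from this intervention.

2554.09

Competitive equilibrium: 216.5 − 0.175q = 89.5 + 0.3q → q* = 267.36842, p* = 169.71053.
At the ceiling p = 138.6, quantity supplied = (138.6 − 89.5)/0.3 = 163.66667.
Willingness to pay at q' = 163.66667: 216.5 − 0.175·163.66667 = 187.85833.
Δq = 267.36842 − 163.66667 = 103.70175; wedge = 187.85833 − 138.6 = 49.25833.
Deadweight loss = ½ × 103.70175 × 49.25833 = 2554.09.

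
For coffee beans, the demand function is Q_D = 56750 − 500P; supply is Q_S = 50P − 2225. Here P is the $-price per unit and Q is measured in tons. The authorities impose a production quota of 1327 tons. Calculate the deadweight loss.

In inverse form: demand P = 113.5 − 0.002Q, supply P = 44.5 + 0.02Q.
Competitive equilibrium: 113.5 − 0.002Q = 44.5 + 0.02Q → Q* = 3136.3636, P* = 107.2273.
At Q = 1327: demand price = 113.5 − 0.002·1327 = 110.846; supply price = 44.5 + 0.02·1327 = 71.04.
ΔQ = 3136.3636 − 1327 = 1809.3636; wedge = 110.846 − 71.04 = 39.806.
Deadweight loss = ½ × 1809.3636 × 39.806 = $36011.76.

$36011.76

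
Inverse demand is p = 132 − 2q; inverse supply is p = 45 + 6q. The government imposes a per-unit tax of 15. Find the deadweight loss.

14.06

Competitive equilibrium: 132 − 2q = 45 + 6q → q* = 10.875, p* = 110.25.
With the tax, the buyer price exceeds the seller price by 15: (132 − 2q) − (45 + 6q) = 15 → q' = 9.
Δq = 10.875 − 9 = 1.875; the wedge equals the tax, 15.
Deadweight loss = ½ × 1.875 × 15 = 14.06.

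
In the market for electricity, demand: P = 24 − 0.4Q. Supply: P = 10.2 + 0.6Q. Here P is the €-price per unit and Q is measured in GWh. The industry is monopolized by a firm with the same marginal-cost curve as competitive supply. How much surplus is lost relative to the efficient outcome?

Competitive equilibrium: 24 − 0.4Q = 10.2 + 0.6Q → Q* = 13.8, P* = 18.48.
Marginal revenue: MR = 24 − 0.8Q. Set MR = MC: 24 − 0.8Q = 10.2 + 0.6Q → Q_m = 9.8571.
Price P_m = 24 − 0.4·9.8571 = 20.0572; MC(Q_m) = 10.2 + 0.6·9.8571 = 16.1143.
Competitive Q* = 13.8, so ΔQ = 3.9429; wedge = 20.0572 − 16.1143 = 3.9429.
Deadweight loss = ½ × 3.9429 × 3.9429 = €7.77.

€7.77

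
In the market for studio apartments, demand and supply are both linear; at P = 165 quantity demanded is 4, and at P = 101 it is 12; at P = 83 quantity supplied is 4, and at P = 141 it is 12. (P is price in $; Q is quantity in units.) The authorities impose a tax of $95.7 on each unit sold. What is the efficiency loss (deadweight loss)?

Demand slope = (101 − 165)/(12 − 4) = −8, so P = 197 − 8Q.
Supply slope = (141 − 83)/(12 − 4) = 7.25, so P = 54 + 7.25Q.
Competitive equilibrium: 197 − 8Q = 54 + 7.25Q → Q* = 9.377, P* = 121.9836.
With the tax, the buyer price exceeds the seller price by 95.7: (197 − 8Q) − (54 + 7.25Q) = 95.7 → Q' = 3.1016.
ΔQ = 9.377 − 3.1016 = 6.2754; the wedge equals the tax, 95.7.
DWL = ½ × 6.2754 × 95.7 = $300.28.

$300.28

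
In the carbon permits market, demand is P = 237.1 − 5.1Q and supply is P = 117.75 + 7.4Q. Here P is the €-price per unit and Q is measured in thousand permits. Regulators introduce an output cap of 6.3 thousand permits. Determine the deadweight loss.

€65.93 thousand

Competitive equilibrium: 237.1 − 5.1Q = 117.75 + 7.4Q → Q* = 9.548, P* = 188.4052.
At Q = 6.3: demand price = 237.1 − 5.1·6.3 = 204.97; supply price = 117.75 + 7.4·6.3 = 164.37.
ΔQ = 9.548 − 6.3 = 3.248; wedge = 204.97 − 164.37 = 40.6.
DWL = ½ × 3.248 × 40.6 = €65.93 thousand.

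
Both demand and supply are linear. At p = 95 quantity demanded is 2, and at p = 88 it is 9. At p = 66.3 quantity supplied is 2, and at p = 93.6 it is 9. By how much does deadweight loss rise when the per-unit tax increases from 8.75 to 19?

29.02

Demand slope = (88 − 95)/(9 − 2) = −1, so p = 97 − q.
Supply slope = (93.6 − 66.3)/(9 − 2) = 3.9, so p = 58.5 + 3.9q.
Competitive equilibrium: 97 − q = 58.5 + 3.9q → q* = 7.8571, p* = 89.1429.
For a per-unit tax t: Δq = t/4.9, so DWL = ½·t·(t/4.9) = t²/9.8.
At t = 8.75: DWL = 7.813. At t = 19: DWL = 36.837.
Increase = 36.837 − 7.813 = 29.02.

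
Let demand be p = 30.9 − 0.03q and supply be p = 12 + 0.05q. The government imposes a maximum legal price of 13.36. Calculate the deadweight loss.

Competitive equilibrium: 30.9 − 0.03q = 12 + 0.05q → q* = 236.25, p* = 23.8125.
At the ceiling p = 13.36, quantity supplied = (13.36 − 12)/0.05 = 27.2.
Willingness to pay at q' = 27.2: 30.9 − 0.03·27.2 = 30.084.
Δq = 236.25 − 27.2 = 209.05; wedge = 30.084 − 13.36 = 16.724.
Welfare loss = ½ × 209.05 × 16.724 = 1748.08.

1748.08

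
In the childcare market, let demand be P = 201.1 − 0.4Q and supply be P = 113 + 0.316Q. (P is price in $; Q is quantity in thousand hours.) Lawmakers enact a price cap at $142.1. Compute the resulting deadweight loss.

Competitive equilibrium: 201.1 − 0.4Q = 113 + 0.316Q → Q* = 123.0447, P* = 151.8821.
At the ceiling P = 142.1, quantity supplied = (142.1 − 113)/0.316 = 92.0886.
Willingness to pay at Q' = 92.0886: 201.1 − 0.4·92.0886 = 164.2646.
ΔQ = 123.0447 − 92.0886 = 30.9561; wedge = 164.2646 − 142.1 = 22.1646.
Deadweight loss = ½ × 30.9561 × 22.1646 = $343.06 thousand.

$343.06 thousand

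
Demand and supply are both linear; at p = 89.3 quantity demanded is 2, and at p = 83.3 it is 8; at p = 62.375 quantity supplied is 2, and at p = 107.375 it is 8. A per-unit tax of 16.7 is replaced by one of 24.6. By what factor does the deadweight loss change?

Demand slope = (83.3 − 89.3)/(8 − 2) = −1, so p = 91.3 − q.
Supply slope = (107.375 − 62.375)/(8 − 2) = 7.5, so p = 47.375 + 7.5q.
Competitive equilibrium: 91.3 − q = 47.375 + 7.5q → q* = 5.1676, p* = 86.1324.
For a per-unit tax t: Δq = t/8.5, so DWL = ½·t·(t/8.5) = t²/17.
At t = 16.7: DWL = 16.405. At t = 24.6: DWL = 35.598.
Ratio = (24.6/16.7)² = 2.170.

2.170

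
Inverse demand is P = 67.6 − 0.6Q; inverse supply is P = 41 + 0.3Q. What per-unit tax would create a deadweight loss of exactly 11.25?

4.5

Competitive equilibrium: 67.6 − 0.6Q = 41 + 0.3Q → Q* = 29.5556, P* = 49.8667.
A tax t gives ΔQ = t/0.9 and wedge t, so DWL = t²/1.8.
t²/1.8 = 11.25 → t² = 20.25 → t = 4.5.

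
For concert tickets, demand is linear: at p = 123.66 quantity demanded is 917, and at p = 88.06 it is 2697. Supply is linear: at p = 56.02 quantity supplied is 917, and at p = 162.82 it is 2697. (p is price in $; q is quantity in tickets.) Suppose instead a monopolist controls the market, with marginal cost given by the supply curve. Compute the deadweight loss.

$4970.25

Demand slope = (88.06 − 123.66)/(2697 − 917) = −0.02, so p = 142 − 0.02q.
Supply slope = (162.82 − 56.02)/(2697 − 917) = 0.06, so p = 1 + 0.06q.
Competitive equilibrium: 142 − 0.02q = 1 + 0.06q → q* = 1762.5, p* = 106.75.
Marginal revenue: MR = 142 − 0.04q. Set MR = MC: 142 − 0.04q = 1 + 0.06q → q_m = 1410.
Price p_m = 142 − 0.02·1410 = 113.8; MC(q_m) = 1 + 0.06·1410 = 85.6.
Competitive q* = 1762.5, so Δq = 352.5; wedge = 113.8 − 85.6 = 28.2.
DWL = ½ × 352.5 × 28.2 = $4970.25.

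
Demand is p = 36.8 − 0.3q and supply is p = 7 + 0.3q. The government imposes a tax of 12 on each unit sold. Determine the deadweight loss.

Competitive equilibrium: 36.8 − 0.3q = 7 + 0.3q → q* = 49.6667, p* = 21.9.
With the tax, the buyer price exceeds the seller price by 12: (36.8 − 0.3q) − (7 + 0.3q) = 12 → q' = 29.6667.
Δq = 49.6667 − 29.6667 = 20; the wedge equals the tax, 12.
Deadweight loss = ½ × 20 × 12 = 120.

120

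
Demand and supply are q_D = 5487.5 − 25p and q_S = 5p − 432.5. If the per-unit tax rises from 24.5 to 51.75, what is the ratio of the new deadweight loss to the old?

4.462

In inverse form: demand p = 219.5 − 0.04q, supply p = 86.5 + 0.2q.
Competitive equilibrium: 219.5 − 0.04q = 86.5 + 0.2q → q* = 554.1667, p* = 197.3333.
For a per-unit tax t: Δq = t/0.24, so DWL = ½·t·(t/0.24) = t²/0.48.
At t = 24.5: DWL = 1250.521. At t = 51.75: DWL = 5579.297.
Ratio = (51.75/24.5)² = 4.462.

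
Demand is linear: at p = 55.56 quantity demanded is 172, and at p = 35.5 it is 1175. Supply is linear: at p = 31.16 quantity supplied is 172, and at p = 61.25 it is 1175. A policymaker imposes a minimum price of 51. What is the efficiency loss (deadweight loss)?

Demand slope = (35.5 − 55.56)/(1175 − 172) = −0.02, so p = 59 − 0.02q.
Supply slope = (61.25 − 31.16)/(1175 − 172) = 0.03, so p = 26 + 0.03q.
Competitive equilibrium: 59 − 0.02q = 26 + 0.03q → q* = 660, p* = 45.8.
At the floor p = 51, quantity demanded = (59 − 51)/0.02 = 400.
Sellers' marginal cost at q' = 400: 26 + 0.03·400 = 38.
Δq = 660 − 400 = 260; wedge = 51 − 38 = 13.
Welfare loss = ½ × 260 × 13 = 1690.

1690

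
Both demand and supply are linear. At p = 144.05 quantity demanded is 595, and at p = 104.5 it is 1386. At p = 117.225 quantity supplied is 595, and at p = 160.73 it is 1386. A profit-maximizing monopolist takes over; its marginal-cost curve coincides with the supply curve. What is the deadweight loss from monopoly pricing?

3951.48

Demand slope = (104.5 − 144.05)/(1386 − 595) = −0.05, so p = 173.8 − 0.05q.
Supply slope = (160.73 − 117.225)/(1386 − 595) = 0.055, so p = 84.5 + 0.055q.
Competitive equilibrium: 173.8 − 0.05q = 84.5 + 0.055q → q* = 850.47619, p* = 131.27619.
Marginal revenue: MR = 173.8 − 0.1q. Set MR = MC: 173.8 − 0.1q = 84.5 + 0.055q → q_m = 576.12903.
Price p_m = 173.8 − 0.05·576.12903 = 144.99355; MC(q_m) = 84.5 + 0.055·576.12903 = 116.1871.
Competitive q* = 850.47619, so Δq = 274.34716; wedge = 144.99355 − 116.1871 = 28.80645.
DWL = ½ × 274.34716 × 28.80645 = 3951.48.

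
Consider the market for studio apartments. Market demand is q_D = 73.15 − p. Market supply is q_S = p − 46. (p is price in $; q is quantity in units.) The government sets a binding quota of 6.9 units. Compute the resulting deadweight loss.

$44.56

In inverse form: demand p = 73.15 − q, supply p = 46 + q.
Competitive equilibrium: 73.15 − q = 46 + q → q* = 13.575, p* = 59.575.
At q = 6.9: demand price = 73.15 − 1·6.9 = 66.25; supply price = 46 + 1·6.9 = 52.9.
Δq = 13.575 − 6.9 = 6.675; wedge = 66.25 − 52.9 = 13.35.
The triangle = ½ × 6.675 × 13.35 = $44.56.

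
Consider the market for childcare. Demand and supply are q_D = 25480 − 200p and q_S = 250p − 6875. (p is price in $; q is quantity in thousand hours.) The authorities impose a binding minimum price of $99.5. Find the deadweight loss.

In inverse form: demand p = 127.4 − 0.005q, supply p = 27.5 + 0.004q.
Competitive equilibrium: 127.4 − 0.005q = 27.5 + 0.004q → q* = 11100, p* = 71.9.
At the floor p = 99.5, quantity demanded = (127.4 − 99.5)/0.005 = 5580.
Sellers' marginal cost at q' = 5580: 27.5 + 0.004·5580 = 49.82.
Δq = 11100 − 5580 = 5520; wedge = 99.5 − 49.82 = 49.68.
DWL = ½ × 5520 × 49.68 = $137116.80 thousand.

$137116.80 thousand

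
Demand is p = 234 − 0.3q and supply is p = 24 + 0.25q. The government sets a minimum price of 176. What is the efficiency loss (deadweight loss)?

9769.80

Competitive equilibrium: 234 − 0.3q = 24 + 0.25q → q* = 381.8182, p* = 119.4545.
At the floor p = 176, quantity demanded = (234 − 176)/0.3 = 193.3333.
Sellers' marginal cost at q' = 193.3333: 24 + 0.25·193.3333 = 72.3333.
Δq = 381.8182 − 193.3333 = 188.4849; wedge = 176 − 72.3333 = 103.6667.
Deadweight loss = ½ × 188.4849 × 103.6667 = 9769.80.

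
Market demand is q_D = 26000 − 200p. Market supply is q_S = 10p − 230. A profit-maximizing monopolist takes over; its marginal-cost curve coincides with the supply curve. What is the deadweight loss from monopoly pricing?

In inverse form: demand p = 130 − 0.005q, supply p = 23 + 0.1q.
Competitive equilibrium: 130 − 0.005q = 23 + 0.1q → q* = 1019.0476, p* = 124.9048.
Marginal revenue: MR = 130 − 0.01q. Set MR = MC: 130 − 0.01q = 23 + 0.1q → q_m = 972.7273.
Price p_m = 130 − 0.005·972.7273 = 125.1364; MC(q_m) = 23 + 0.1·972.7273 = 120.2727.
Competitive q* = 1019.0476, so Δq = 46.3203; wedge = 125.1364 − 120.2727 = 4.8637.
Welfare loss = ½ × 46.3203 × 4.8637 = 112.64.

112.64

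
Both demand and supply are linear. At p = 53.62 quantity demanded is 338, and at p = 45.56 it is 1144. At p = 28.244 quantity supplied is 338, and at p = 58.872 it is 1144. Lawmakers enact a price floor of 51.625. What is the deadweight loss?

Demand slope = (45.56 − 53.62)/(1144 − 338) = −0.01, so p = 57 − 0.01q.
Supply slope = (58.872 − 28.244)/(1144 − 338) = 0.038, so p = 15.4 + 0.038q.
Competitive equilibrium: 57 − 0.01q = 15.4 + 0.038q → q* = 866.6667, p* = 48.3333.
At the floor p = 51.625, quantity demanded = (57 − 51.625)/0.01 = 537.5.
Sellers' marginal cost at q' = 537.5: 15.4 + 0.038·537.5 = 35.825.
Δq = 866.6667 − 537.5 = 329.1667; wedge = 51.625 − 35.825 = 15.8.
DWL = ½ × 329.1667 × 15.8 = 2600.42.

2600.42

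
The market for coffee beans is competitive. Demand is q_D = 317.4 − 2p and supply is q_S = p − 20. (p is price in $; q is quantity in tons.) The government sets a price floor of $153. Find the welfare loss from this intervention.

In inverse form: demand p = 158.7 − 0.5q, supply p = 20 + q.
Competitive equilibrium: 158.7 − 0.5q = 20 + q → q* = 92.46667, p* = 112.46667.
At the floor p = 153, quantity demanded = (158.7 − 153)/0.5 = 11.4.
Sellers' marginal cost at q' = 11.4: 20 + 1·11.4 = 31.4.
Δq = 92.46667 − 11.4 = 81.06667; wedge = 153 − 31.4 = 121.6.
Deadweight loss = ½ × 81.06667 × 121.6 = $4928.85.

$4928.85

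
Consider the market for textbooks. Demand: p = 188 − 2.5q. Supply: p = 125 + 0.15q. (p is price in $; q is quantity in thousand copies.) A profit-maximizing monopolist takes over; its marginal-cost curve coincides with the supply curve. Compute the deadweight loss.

$176.47 thousand

Competitive equilibrium: 188 − 2.5q = 125 + 0.15q → q* = 23.7736, p* = 128.566.
Marginal revenue: MR = 188 − 5q. Set MR = MC: 188 − 5q = 125 + 0.15q → q_m = 12.233.
Price p_m = 188 − 2.5·12.233 = 157.4175; MC(q_m) = 125 + 0.15·12.233 = 126.835.
Competitive q* = 23.7736, so Δq = 11.5406; wedge = 157.4175 − 126.835 = 30.5825.
The triangle = ½ × 11.5406 × 30.5825 = $176.47 thousand.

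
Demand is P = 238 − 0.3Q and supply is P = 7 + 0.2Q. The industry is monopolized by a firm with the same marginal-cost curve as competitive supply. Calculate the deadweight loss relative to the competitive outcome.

7503.89

Competitive equilibrium: 238 − 0.3Q = 7 + 0.2Q → Q* = 462, P* = 99.4.
Marginal revenue: MR = 238 − 0.6Q. Set MR = MC: 238 − 0.6Q = 7 + 0.2Q → Q_m = 288.75.
Price P_m = 238 − 0.3·288.75 = 151.375; MC(Q_m) = 7 + 0.2·288.75 = 64.75.
Competitive Q* = 462, so ΔQ = 173.25; wedge = 151.375 − 64.75 = 86.625.
Deadweight loss = ½ × 173.25 × 86.625 = 7503.89.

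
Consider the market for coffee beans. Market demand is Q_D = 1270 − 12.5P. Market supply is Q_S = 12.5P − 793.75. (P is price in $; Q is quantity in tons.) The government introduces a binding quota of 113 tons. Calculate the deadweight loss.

$1252.50

In inverse form: demand P = 101.6 − 0.08Q, supply P = 63.5 + 0.08Q.
Competitive equilibrium: 101.6 − 0.08Q = 63.5 + 0.08Q → Q* = 238.125, P* = 82.55.
At Q = 113: demand price = 101.6 − 0.08·113 = 92.56; supply price = 63.5 + 0.08·113 = 72.54.
ΔQ = 238.125 − 113 = 125.125; wedge = 92.56 − 72.54 = 20.02.
Welfare loss = ½ × 125.125 × 20.02 = $1252.50.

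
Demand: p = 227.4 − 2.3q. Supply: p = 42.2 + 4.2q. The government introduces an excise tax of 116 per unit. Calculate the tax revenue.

1234.95

Competitive equilibrium: 227.4 − 2.3q = 42.2 + 4.2q → q* = 28.49231, p* = 161.86769.
With the tax, the buyer price exceeds the seller price by 116: (227.4 − 2.3q) − (42.2 + 4.2q) = 116 → q' = 10.64615.
Tax revenue = 116 × 10.64615 = 1234.95.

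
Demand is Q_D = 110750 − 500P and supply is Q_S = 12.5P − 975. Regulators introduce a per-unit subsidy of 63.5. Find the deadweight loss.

24586.89

In inverse form: demand P = 221.5 − 0.002Q, supply P = 78 + 0.08Q.
Competitive equilibrium: 221.5 − 0.002Q = 78 + 0.08Q → Q* = 1750, P* = 218.
The subsidy lowers effective supply by 63.5: P = 14.5 + 0.08Q.
New quantity: 221.5 − 0.002Q = 14.5 + 0.08Q → Q' = 2524.3902.
Overproduction ΔQ = 2524.3902 − 1750 = 774.3902; wedge = subsidy = 63.5.
Welfare loss = ½ × 774.3902 × 63.5 = 24586.89.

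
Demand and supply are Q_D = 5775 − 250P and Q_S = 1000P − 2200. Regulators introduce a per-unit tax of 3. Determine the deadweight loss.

900

In inverse form: demand P = 23.1 − 0.004Q, supply P = 2.2 + 0.001Q.
Competitive equilibrium: 23.1 − 0.004Q = 2.2 + 0.001Q → Q* = 4180, P* = 6.38.
With the tax, the buyer price exceeds the seller price by 3: (23.1 − 0.004Q) − (2.2 + 0.001Q) = 3 → Q' = 3580.
ΔQ = 4180 − 3580 = 600; the wedge equals the tax, 3.
Deadweight loss = ½ × 600 × 3 = 900.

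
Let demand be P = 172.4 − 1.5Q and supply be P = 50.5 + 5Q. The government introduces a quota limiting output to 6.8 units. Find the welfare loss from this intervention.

464.41

Competitive equilibrium: 172.4 − 1.5Q = 50.5 + 5Q → Q* = 18.7538, P* = 144.2692.
At Q = 6.8: demand price = 172.4 − 1.5·6.8 = 162.2; supply price = 50.5 + 5·6.8 = 84.5.
ΔQ = 18.7538 − 6.8 = 11.9538; wedge = 162.2 − 84.5 = 77.7.
Deadweight loss = ½ × 11.9538 × 77.7 = 464.41.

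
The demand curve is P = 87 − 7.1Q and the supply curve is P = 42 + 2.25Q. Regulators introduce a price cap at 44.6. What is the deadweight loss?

Competitive equilibrium: 87 − 7.1Q = 42 + 2.25Q → Q* = 4.8128, P* = 52.8289.
At the ceiling P = 44.6, quantity supplied = (44.6 − 42)/2.25 = 1.1556.
Willingness to pay at Q' = 1.1556: 87 − 7.1·1.1556 = 78.7952.
ΔQ = 4.8128 − 1.1556 = 3.6572; wedge = 78.7952 − 44.6 = 34.1952.
Deadweight loss = ½ × 3.6572 × 34.1952 = 62.53.

62.53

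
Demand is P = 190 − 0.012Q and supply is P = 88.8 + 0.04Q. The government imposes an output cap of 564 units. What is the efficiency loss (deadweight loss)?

Competitive equilibrium: 190 − 0.012Q = 88.8 + 0.04Q → Q* = 1946.1538, P* = 166.6462.
At Q = 564: demand price = 190 − 0.012·564 = 183.232; supply price = 88.8 + 0.04·564 = 111.36.
ΔQ = 1946.1538 − 564 = 1382.1538; wedge = 183.232 − 111.36 = 71.872.
DWL = ½ × 1382.1538 × 71.872 = 49669.08.

49669.08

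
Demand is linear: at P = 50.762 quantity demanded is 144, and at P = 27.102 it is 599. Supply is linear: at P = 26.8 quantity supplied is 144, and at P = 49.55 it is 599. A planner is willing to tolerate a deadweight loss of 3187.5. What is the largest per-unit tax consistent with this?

25.5

Demand slope = (27.102 − 50.762)/(599 − 144) = −0.052, so P = 58.25 − 0.052Q.
Supply slope = (49.55 − 26.8)/(599 − 144) = 0.05, so P = 19.6 + 0.05Q.
Competitive equilibrium: 58.25 − 0.052Q = 19.6 + 0.05Q → Q* = 378.9216, P* = 38.5461.
A tax t gives ΔQ = t/0.102 and wedge t, so DWL = t²/0.204.
t²/0.204 = 3187.5 → t² = 650.25 → t = 25.5.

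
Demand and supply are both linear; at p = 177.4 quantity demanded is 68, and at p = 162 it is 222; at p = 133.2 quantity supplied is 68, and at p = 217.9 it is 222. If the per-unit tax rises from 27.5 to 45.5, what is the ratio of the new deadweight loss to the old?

2.738

Demand slope = (162 − 177.4)/(222 − 68) = −0.1, so p = 184.2 − 0.1q.
Supply slope = (217.9 − 133.2)/(222 − 68) = 0.55, so p = 95.8 + 0.55q.
Competitive equilibrium: 184.2 − 0.1q = 95.8 + 0.55q → q* = 136, p* = 170.6.
For a per-unit tax t: Δq = t/0.65, so DWL = ½·t·(t/0.65) = t²/1.3.
At t = 27.5: DWL = 581.731. At t = 45.5: DWL = 1592.5.
Ratio = (45.5/27.5)² = 2.738.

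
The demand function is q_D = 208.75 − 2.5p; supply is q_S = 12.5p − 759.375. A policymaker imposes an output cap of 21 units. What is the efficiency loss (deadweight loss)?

167.22

In inverse form: demand p = 83.5 − 0.4q, supply p = 60.75 + 0.08q.
Competitive equilibrium: 83.5 − 0.4q = 60.75 + 0.08q → q* = 47.3958, p* = 64.5417.
At q = 21: demand price = 83.5 − 0.4·21 = 75.1; supply price = 60.75 + 0.08·21 = 62.43.
Δq = 47.3958 − 21 = 26.3958; wedge = 75.1 − 62.43 = 12.67.
Deadweight loss = ½ × 26.3958 × 12.67 = 167.22.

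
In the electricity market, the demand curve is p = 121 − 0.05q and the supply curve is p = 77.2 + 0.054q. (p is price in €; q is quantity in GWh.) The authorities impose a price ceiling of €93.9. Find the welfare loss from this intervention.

Competitive equilibrium: 121 − 0.05q = 77.2 + 0.054q → q* = 421.1538, p* = 99.9423.
At the ceiling p = 93.9, quantity supplied = (93.9 − 77.2)/0.054 = 309.2593.
Willingness to pay at q' = 309.2593: 121 − 0.05·309.2593 = 105.537.
Δq = 421.1538 − 309.2593 = 111.8945; wedge = 105.537 − 93.9 = 11.637.
The triangle = ½ × 111.8945 × 11.637 = €651.06.

€651.06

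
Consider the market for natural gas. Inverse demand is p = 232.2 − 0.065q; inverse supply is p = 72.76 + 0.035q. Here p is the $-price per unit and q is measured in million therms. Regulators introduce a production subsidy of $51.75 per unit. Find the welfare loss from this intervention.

Competitive equilibrium: 232.2 − 0.065q = 72.76 + 0.035q → q* = 1594.4, p* = 128.564.
The subsidy lowers effective supply by 51.75: p = 21.01 + 0.035q.
New quantity: 232.2 − 0.065q = 21.01 + 0.035q → q' = 2111.9.
Overproduction Δq = 2111.9 − 1594.4 = 517.5; wedge = subsidy = 51.75.
Welfare loss = ½ × 517.5 × 51.75 = $13390.31 million.

$13390.31 million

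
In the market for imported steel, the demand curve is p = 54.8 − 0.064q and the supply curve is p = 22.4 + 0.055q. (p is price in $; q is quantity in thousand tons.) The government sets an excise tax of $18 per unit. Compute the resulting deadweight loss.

Competitive equilibrium: 54.8 − 0.064q = 22.4 + 0.055q → q* = 272.2689, p* = 37.3748.
With the tax, the buyer price exceeds the seller price by 18: (54.8 − 0.064q) − (22.4 + 0.055q) = 18 → q' = 121.0084.
Δq = 272.2689 − 121.0084 = 151.2605; the wedge equals the tax, 18.
Deadweight loss = ½ × 151.2605 × 18 = $1361.34 thousand.

$1361.34 thousand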